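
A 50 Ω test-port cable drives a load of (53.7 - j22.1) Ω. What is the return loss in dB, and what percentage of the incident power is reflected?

Γ = (3.7 − j22.1)/(103.7 − j22.1), |Γ| = 0.211
RL = −20·log₁₀(0.211) = 13.5 dB
P_refl/P_inc = |Γ|² = 0.0447

RL ≈ 13.5 dB; 4.47% of incident power reflected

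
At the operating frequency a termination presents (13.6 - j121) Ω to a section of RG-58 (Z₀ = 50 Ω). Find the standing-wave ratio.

VSWR ≈ 25.4

Γ = (Z_L − Z_0)/(Z_L + Z_0) = (-36.4 − j121)/(63.6 − j121)
|Γ| = 126/137 = 0.924
VSWR = (1 + |Γ|)/(1 − |Γ|) = 1.92/0.0756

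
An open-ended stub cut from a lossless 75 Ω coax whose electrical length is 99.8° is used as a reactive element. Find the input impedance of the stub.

Z_in ≈ +j13 Ω

tan(βl) = -5.79
For an open-ended stub, Z_in = −jZ_0·cot(βl) = −jZ_0/tan(βl)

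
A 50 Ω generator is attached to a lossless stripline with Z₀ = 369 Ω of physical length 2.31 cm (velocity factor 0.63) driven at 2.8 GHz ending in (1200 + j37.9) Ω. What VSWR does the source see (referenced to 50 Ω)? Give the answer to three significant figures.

λ = v/f = 0.63·c / 2.8 GHz = 0.0675 m
βl = 2π·l/λ = 2π × 0.342 = 123°
tan(βl) = -1.53
Z_in = Z_0·(Z_L + jZ_0·tanβl)/(Z_0 + jZ_L·tanβl) = 154 + j206 Ω
Γ_s = (Z_in − Z_s)/(Z_in + Z_s) = (104 + j206)/(204 + j206), |Γ_s| = 0.796
VSWR = (1 + |Γ_s|)/(1 − |Γ_s|)

VSWR ≈ 8.79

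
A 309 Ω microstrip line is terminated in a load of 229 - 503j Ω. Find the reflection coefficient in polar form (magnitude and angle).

Γ = (Z_L − Z_0)/(Z_L + Z_0) = (-80 − j503)/(538 − j503)
|Γ| = 509/737 = 0.692

Γ ≈ 0.692 ∠ -56°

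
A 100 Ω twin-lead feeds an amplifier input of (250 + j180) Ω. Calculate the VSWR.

VSWR ≈ 3.94

Γ = (Z_L − Z_0)/(Z_L + Z_0) = (150 + j180)/(350 + j180)
|Γ| = 234/394 = 0.595
VSWR = (1 + |Γ|)/(1 − |Γ|) = 1.6/0.405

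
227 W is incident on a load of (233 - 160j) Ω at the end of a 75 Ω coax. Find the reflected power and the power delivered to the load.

P_reflected ≈ 95.3 W; P_delivered ≈ 132 W

|Γ| = |(158 − j160)/(308 − j160)| = 0.648
|Γ|² = 0.42
P_refl = |Γ|²·P_inc = 95.3 W, P_del = (1 − |Γ|²)·P_inc = 132 W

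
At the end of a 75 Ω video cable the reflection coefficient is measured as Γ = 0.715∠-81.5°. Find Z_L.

Z_L ≈ 28.2 − j81.6 Ω

Z_L = Z_0·(1 + Γ)/(1 − Γ) = 75·(1.11 − j0.707)/(0.894 + j0.707)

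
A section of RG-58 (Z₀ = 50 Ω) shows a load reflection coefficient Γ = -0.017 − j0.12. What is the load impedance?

Z_L ≈ 47 − j11.4 Ω

Z_L = Z_0·(1 + Γ)/(1 − Γ) = 50·(0.983 − j0.12)/(1.02 + j0.12)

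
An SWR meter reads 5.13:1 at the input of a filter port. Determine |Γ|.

|Γ| ≈ 0.674

|Γ| = (S − 1)/(S + 1) = (5.13 − 1)/(5.13 + 1) = 4.13/6.13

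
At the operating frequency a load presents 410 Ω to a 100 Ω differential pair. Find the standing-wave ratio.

VSWR ≈ 4.1

Γ = (410 − 100)/(410 + 100) = 0.608
VSWR = (1 + 0.608)/(1 − 0.608)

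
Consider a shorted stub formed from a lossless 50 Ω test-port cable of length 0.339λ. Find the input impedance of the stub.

Z_in ≈ −j79.9 Ω

βl = 2π × 0.339 = 122°
tan(βl) = -1.6
For a shorted stub, Z_in = jZ_0·tan(βl)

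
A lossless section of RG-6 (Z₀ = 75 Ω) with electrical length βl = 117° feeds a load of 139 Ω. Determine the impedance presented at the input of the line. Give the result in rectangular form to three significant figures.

Z_in ≈ 47.4 + j25.2 Ω

tan(βl) = tan(117°) = -1.96
Z_in = Z_0·(Z_L + jZ_0·tanβl)/(Z_0 + jZ_L·tanβl)
     = 75·(139 − j147)/(75 − j273)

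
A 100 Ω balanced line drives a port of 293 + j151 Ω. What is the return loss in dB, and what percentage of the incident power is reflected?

Γ = (193 + j151)/(393 + j151), |Γ| = 0.582
RL = −20·log₁₀(0.582) = 4.7 dB
P_refl/P_inc = |Γ|² = 0.339

RL ≈ 4.7 dB; 33.9% of incident power reflected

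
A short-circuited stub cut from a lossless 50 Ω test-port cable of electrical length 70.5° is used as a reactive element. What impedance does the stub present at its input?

tan(βl) = 2.82
For a short-circuited stub, Z_in = jZ_0·tan(βl)

Z_in ≈ +j141 Ω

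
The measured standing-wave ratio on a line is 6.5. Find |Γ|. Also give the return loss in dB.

|Γ| = (S − 1)/(S + 1) = (6.5 − 1)/(6.5 + 1) = 5.5/7.5
RL = −20·log₁₀|Γ| = −20·log₁₀(0.733)

|Γ| ≈ 0.733; return loss ≈ 2.69 dB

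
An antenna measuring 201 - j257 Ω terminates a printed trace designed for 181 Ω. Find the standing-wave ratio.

Γ = (Z_L − Z_0)/(Z_L + Z_0) = (20 − j257)/(382 − j257)
|Γ| = 258/460 = 0.56
VSWR = (1 + |Γ|)/(1 − |Γ|) = 1.56/0.44

VSWR ≈ 3.54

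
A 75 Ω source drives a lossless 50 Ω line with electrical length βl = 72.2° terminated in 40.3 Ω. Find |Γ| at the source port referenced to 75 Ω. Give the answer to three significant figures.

tan(βl) = 3.11
Z_in = Z_0·(Z_L + jZ_0·tanβl)/(Z_0 + jZ_L·tanβl) = 59.1 + j7.47 Ω
Γ_s = (Z_in − Z_s)/(Z_in + Z_s) = (-15.9 + j7.47)/(134 + j7.47), |Γ_s| = 0.131

|Γ| ≈ 0.131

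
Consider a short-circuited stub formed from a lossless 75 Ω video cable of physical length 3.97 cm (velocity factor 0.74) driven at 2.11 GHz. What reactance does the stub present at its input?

λ = v/f = 0.74·c / 2.11 GHz = 0.105 m
βl = 2π·l/λ = 2π × 0.377 = 136°
tan(βl) = -0.971
For a short-circuited stub, Z_in = jZ_0·tan(βl)

X_in ≈ -72.8 Ω (capacitive)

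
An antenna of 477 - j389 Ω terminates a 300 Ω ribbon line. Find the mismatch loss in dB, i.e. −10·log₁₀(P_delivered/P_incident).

mismatch loss ≈ 1.2 dB

Γ = (177 − j389)/(777 − j389), |Γ| = 0.492
|Γ|² = 0.242, so P_del/P_inc = 1 − |Γ|² = 0.758
ML = −10·log₁₀(1 − |Γ|²)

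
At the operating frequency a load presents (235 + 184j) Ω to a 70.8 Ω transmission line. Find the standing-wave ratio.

VSWR ≈ 5.47

Γ = (Z_L − Z_0)/(Z_L + Z_0) = (164.2 + j184)/(305.8 + j184)
|Γ| = 247/357 = 0.691
VSWR = (1 + |Γ|)/(1 − |Γ|) = 1.69/0.309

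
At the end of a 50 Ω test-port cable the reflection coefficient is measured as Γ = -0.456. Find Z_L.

Z_L ≈ 18.7 Ω

Z_L = Z_0·(1 + Γ)/(1 − Γ) = 50·(0.544)/(1.46)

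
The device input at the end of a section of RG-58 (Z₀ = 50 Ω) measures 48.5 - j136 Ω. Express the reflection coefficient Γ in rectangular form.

Γ = (Z_L − Z_0)/(Z_L + Z_0) = (-1.5 − j136)/(98.5 − j136)

Γ ≈ 0.651 − j0.482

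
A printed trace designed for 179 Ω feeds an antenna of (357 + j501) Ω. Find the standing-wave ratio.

VSWR ≈ 6.26

Γ = (Z_L − Z_0)/(Z_L + Z_0) = (178 + j501)/(536 + j501)
|Γ| = 532/734 = 0.725
VSWR = (1 + |Γ|)/(1 − |Γ|) = 1.72/0.275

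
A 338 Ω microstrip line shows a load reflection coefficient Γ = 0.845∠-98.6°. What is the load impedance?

Z_L = Z_0·(1 + Γ)/(1 − Γ) = 338·(0.874 − j0.835)/(1.13 + j0.835)

Z_L ≈ 49.1 − j287 Ω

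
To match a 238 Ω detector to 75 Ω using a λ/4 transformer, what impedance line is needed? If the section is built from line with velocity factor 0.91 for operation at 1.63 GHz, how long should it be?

Z_qwt = √(Z_0·R_L) = √(75 × 238) = √17850
λ = 0.91·c/f = 0.167 m, so l = λ/4 = 0.0419 m

Z_qwt ≈ 134 Ω; length ≈ 4.19 cm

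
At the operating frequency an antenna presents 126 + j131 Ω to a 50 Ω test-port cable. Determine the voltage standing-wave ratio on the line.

Γ = (Z_L − Z_0)/(Z_L + Z_0) = (76 + j131)/(176 + j131)
|Γ| = 151/219 = 0.69
VSWR = (1 + |Γ|)/(1 − |Γ|) = 1.69/0.31

VSWR ≈ 5.46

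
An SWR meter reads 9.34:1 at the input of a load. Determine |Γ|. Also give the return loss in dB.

|Γ| ≈ 0.807; return loss ≈ 1.87 dB

|Γ| = (S − 1)/(S + 1) = (9.34 − 1)/(9.34 + 1) = 8.34/10.3
RL = −20·log₁₀|Γ| = −20·log₁₀(0.807)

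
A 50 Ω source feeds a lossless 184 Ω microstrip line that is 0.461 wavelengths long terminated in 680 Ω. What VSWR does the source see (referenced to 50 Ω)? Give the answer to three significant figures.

βl = 2π × 0.461 = 166°
tan(βl) = -0.25
Z_in = Z_0·(Z_L + jZ_0·tanβl)/(Z_0 + jZ_L·tanβl) = 390 + j314 Ω
Γ_s = (Z_in − Z_s)/(Z_in + Z_s) = (340 + j314)/(440 + j314), |Γ_s| = 0.856
VSWR = (1 + |Γ_s|)/(1 − |Γ_s|)

VSWR ≈ 12.9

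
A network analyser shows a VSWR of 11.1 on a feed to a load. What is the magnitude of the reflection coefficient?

|Γ| ≈ 0.835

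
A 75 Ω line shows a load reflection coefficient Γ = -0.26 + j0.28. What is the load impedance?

Z_L = Z_0·(1 + Γ)/(1 − Γ) = 75·(0.74 + j0.28)/(1.26 − j0.28)

Z_L ≈ 38.4 + j25.2 Ω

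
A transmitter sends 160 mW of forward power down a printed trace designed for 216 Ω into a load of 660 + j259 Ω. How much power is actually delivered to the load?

|Γ| = |(444 + j259)/(876 + j259)| = 0.563
|Γ|² = 0.317
P_refl = |Γ|²·P_inc = 50.7 mW, P_del = (1 − |Γ|²)·P_inc = 109 mW

P_delivered ≈ 109 mW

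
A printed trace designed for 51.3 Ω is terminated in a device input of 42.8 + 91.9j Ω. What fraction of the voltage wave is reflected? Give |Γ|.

|Γ| ≈ 0.702

Γ = (Z_L − Z_0)/(Z_L + Z_0) = (-8.5 + j91.9)/(94.1 + j91.9)
|Γ| = 92.3/132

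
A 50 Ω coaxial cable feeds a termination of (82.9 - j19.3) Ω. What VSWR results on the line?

Γ = (Z_L − Z_0)/(Z_L + Z_0) = (32.9 − j19.3)/(132.9 − j19.3)
|Γ| = 38.1/134 = 0.284
VSWR = (1 + |Γ|)/(1 − |Γ|) = 1.28/0.716

VSWR ≈ 1.79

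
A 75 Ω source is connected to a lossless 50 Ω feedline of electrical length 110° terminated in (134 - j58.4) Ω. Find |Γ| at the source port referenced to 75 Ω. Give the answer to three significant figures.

tan(βl) = -2.75
Z_in = Z_0·(Z_L + jZ_0·tanβl)/(Z_0 + jZ_L·tanβl) = 19.4 + j24 Ω
Γ_s = (Z_in − Z_s)/(Z_in + Z_s) = (-55.6 + j24)/(94.4 + j24), |Γ_s| = 0.622

|Γ| ≈ 0.622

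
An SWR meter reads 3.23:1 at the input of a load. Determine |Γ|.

|Γ| = (S − 1)/(S + 1) = (3.23 − 1)/(3.23 + 1) = 2.23/4.23

|Γ| ≈ 0.527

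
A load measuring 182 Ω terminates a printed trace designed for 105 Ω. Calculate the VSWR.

VSWR ≈ 1.73

Γ = (182 − 105)/(182 + 105) = 0.268
VSWR = (1 + 0.268)/(1 − 0.268)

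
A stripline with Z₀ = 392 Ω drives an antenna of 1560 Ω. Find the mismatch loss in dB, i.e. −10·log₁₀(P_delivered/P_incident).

Γ = (1560 − 392)/(1560 + 392) = 0.598
|Γ|² = 0.358, so P_del/P_inc = 1 − |Γ|² = 0.642
ML = −10·log₁₀(1 − |Γ|²)

mismatch loss ≈ 1.92 dB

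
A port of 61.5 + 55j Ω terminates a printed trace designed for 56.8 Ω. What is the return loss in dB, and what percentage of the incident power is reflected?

RL ≈ 7.47 dB; 17.9% of incident power reflected

Γ = (4.7 + j55)/(118.3 + j55), |Γ| = 0.423
RL = −20·log₁₀(0.423) = 7.47 dB
P_refl/P_inc = |Γ|² = 0.179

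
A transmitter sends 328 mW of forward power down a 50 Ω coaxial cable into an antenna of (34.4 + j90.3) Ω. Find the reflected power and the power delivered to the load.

P_reflected ≈ 180 mW; P_delivered ≈ 148 mW

|Γ| = |(-15.6 + j90.3)/(84.4 + j90.3)| = 0.741
|Γ|² = 0.55
P_refl = |Γ|²·P_inc = 180 mW, P_del = (1 − |Γ|²)·P_inc = 148 mW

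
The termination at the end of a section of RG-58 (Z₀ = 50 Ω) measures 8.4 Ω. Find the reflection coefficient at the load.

Γ = (Z_L − Z_0)/(Z_L + Z_0) = (8.4 − 50)/(8.4 + 50) = -41.6/58.4

Γ = -0.712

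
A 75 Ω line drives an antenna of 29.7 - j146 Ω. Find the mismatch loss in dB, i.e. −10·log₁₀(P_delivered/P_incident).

Γ = (-45.3 − j146)/(104.7 − j146), |Γ| = 0.851
|Γ|² = 0.724, so P_del/P_inc = 1 − |Γ|² = 0.276
ML = −10·log₁₀(1 − |Γ|²)

mismatch loss ≈ 5.59 dB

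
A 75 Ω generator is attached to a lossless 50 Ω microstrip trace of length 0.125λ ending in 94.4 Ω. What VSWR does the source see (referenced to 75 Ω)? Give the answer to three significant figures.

βl = 2π × 0.125 = 45°
tan(βl) = 1
Z_in = Z_0·(Z_L + jZ_0·tanβl)/(Z_0 + jZ_L·tanβl) = 41.4 − j28.1 Ω
Γ_s = (Z_in − Z_s)/(Z_in + Z_s) = (-33.6 − j28.1)/(116 − j28.1), |Γ_s| = 0.366
VSWR = (1 + |Γ_s|)/(1 − |Γ_s|)

VSWR ≈ 2.16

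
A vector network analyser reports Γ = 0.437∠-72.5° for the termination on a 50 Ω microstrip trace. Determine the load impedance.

Z_L ≈ 43.6 − j44.9 Ω

Z_L = Z_0·(1 + Γ)/(1 − Γ) = 50·(1.13 − j0.417)/(0.869 + j0.417)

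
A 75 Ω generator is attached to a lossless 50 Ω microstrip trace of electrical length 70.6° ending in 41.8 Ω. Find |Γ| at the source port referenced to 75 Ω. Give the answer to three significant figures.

tan(βl) = 2.84
Z_in = Z_0·(Z_L + jZ_0·tanβl)/(Z_0 + jZ_L·tanβl) = 57.1 + j6.44 Ω
Γ_s = (Z_in − Z_s)/(Z_in + Z_s) = (-17.9 + j6.44)/(132 + j6.44), |Γ_s| = 0.144

|Γ| ≈ 0.144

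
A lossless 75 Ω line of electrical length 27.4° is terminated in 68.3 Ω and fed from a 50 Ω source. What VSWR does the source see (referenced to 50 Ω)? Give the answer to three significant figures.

tan(βl) = 0.518
Z_in = Z_0·(Z_L + jZ_0·tanβl)/(Z_0 + jZ_L·tanβl) = 70.9 + j5.43 Ω
Γ_s = (Z_in − Z_s)/(Z_in + Z_s) = (20.9 + j5.43)/(121 + j5.43), |Γ_s| = 0.178
VSWR = (1 + |Γ_s|)/(1 − |Γ_s|)

VSWR ≈ 1.43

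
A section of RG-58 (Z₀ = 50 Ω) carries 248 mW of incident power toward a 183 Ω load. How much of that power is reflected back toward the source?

P_reflected ≈ 80.8 mW

Γ = (183 − 50)/(183 + 50) = 0.571
|Γ|² = 0.326
P_refl = |Γ|²·P_inc = 80.8 mW, P_del = (1 − |Γ|²)·P_inc = 167 mW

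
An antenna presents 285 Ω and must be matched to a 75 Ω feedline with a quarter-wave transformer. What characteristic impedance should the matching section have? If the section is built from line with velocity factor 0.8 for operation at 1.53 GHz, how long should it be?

Z_qwt = √(Z_0·R_L) = √(75 × 285) = √21380
λ = 0.8·c/f = 0.157 m, so l = λ/4 = 0.0392 m

Z_qwt ≈ 146 Ω; length ≈ 3.92 cm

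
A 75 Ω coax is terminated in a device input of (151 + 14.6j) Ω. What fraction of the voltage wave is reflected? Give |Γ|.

Γ = (Z_L − Z_0)/(Z_L + Z_0) = (76 + j14.6)/(226 + j14.6)
|Γ| = 77.4/226

|Γ| ≈ 0.342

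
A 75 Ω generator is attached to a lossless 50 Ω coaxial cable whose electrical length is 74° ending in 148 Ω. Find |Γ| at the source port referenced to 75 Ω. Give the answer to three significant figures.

tan(βl) = 3.49
Z_in = Z_0·(Z_L + jZ_0·tanβl)/(Z_0 + jZ_L·tanβl) = 18.1 − j12.6 Ω
Γ_s = (Z_in − Z_s)/(Z_in + Z_s) = (-56.9 − j12.6)/(93.1 − j12.6), |Γ_s| = 0.62

|Γ| ≈ 0.62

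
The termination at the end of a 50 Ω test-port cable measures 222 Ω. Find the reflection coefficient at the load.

Γ = 0.632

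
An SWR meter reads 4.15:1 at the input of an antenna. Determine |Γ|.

|Γ| = (S − 1)/(S + 1) = (4.15 − 1)/(4.15 + 1) = 3.15/5.15

|Γ| ≈ 0.612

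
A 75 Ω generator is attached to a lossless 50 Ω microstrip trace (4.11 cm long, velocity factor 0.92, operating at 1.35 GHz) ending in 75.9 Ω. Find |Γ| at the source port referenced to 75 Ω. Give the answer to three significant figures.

λ = v/f = 0.92·c / 1.35 GHz = 0.204 m
βl = 2π·l/λ = 2π × 0.201 = 72.4°
tan(βl) = 3.15
Z_in = Z_0·(Z_L + jZ_0·tanβl)/(Z_0 + jZ_L·tanβl) = 34.7 − j8.62 Ω
Γ_s = (Z_in − Z_s)/(Z_in + Z_s) = (-40.3 − j8.62)/(110 − j8.62), |Γ_s| = 0.374

|Γ| ≈ 0.374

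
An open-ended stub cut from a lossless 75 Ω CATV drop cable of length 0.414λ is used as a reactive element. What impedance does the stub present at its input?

Z_in ≈ +j125 Ω

βl = 2π × 0.414 = 149°
tan(βl) = -0.6
For an open-ended stub, Z_in = −jZ_0·cot(βl) = −jZ_0/tan(βl)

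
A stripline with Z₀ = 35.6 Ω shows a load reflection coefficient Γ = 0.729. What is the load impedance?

Z_L = Z_0·(1 + Γ)/(1 − Γ) = 35.6·(1.73)/(0.271)

Z_L ≈ 227 Ω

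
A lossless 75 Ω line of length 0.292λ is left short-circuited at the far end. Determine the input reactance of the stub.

X_in ≈ -278 Ω (capacitive)

βl = 2π × 0.292 = 105°
tan(βl) = -3.7
For a short-circuited stub, Z_in = jZ_0·tan(βl)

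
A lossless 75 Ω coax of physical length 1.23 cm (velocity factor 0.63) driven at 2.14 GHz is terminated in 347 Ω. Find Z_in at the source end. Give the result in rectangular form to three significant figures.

λ = v/f = 0.63·c / 2.14 GHz = 0.0883 m
βl = 2π·l/λ = 2π × 0.139 = 50.1°
tan(βl) = tan(50.1°) = 1.2
Z_in = Z_0·(Z_L + jZ_0·tanβl)/(Z_0 + jZ_L·tanβl)
     = 75·(347 + j89.8)/(75 + j416)

Z_in ≈ 26.6 − j57.8 Ω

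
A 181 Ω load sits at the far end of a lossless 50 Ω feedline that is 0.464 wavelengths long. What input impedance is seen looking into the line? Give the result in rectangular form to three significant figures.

Z_in ≈ 113 + j82.2 Ω

βl = 2π × 0.464 = 167°
tan(βl) = tan(167°) = -0.23
Z_in = Z_0·(Z_L + jZ_0·tanβl)/(Z_0 + jZ_L·tanβl)
     = 50·(181 − j11.5)/(50 − j41.7)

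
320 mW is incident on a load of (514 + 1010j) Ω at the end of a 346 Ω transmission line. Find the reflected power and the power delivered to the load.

|Γ| = |(168 + j1010)/(860 + j1010)| = 0.772
|Γ|² = 0.596
P_refl = |Γ|²·P_inc = 191 mW, P_del = (1 − |Γ|²)·P_inc = 129 mW

P_reflected ≈ 191 mW; P_delivered ≈ 129 mW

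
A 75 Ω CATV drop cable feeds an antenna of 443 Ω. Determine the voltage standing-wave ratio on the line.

Γ = (443 − 75)/(443 + 75) = 0.71
VSWR = (1 + 0.71)/(1 − 0.71)

VSWR ≈ 5.91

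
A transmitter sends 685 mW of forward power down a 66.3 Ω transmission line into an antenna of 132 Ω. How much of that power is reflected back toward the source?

Γ = (132 − 66.3)/(132 + 66.3) = 0.331
|Γ|² = 0.11
P_refl = |Γ|²·P_inc = 75.2 mW, P_del = (1 − |Γ|²)·P_inc = 610 mW

P_reflected ≈ 75.2 mW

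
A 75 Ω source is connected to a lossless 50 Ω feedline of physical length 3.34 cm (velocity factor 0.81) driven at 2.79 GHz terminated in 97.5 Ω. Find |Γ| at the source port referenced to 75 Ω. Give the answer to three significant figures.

λ = v/f = 0.81·c / 2.79 GHz = 0.0871 m
βl = 2π·l/λ = 2π × 0.383 = 138°
tan(βl) = -0.899
Z_in = Z_0·(Z_L + jZ_0·tanβl)/(Z_0 + jZ_L·tanβl) = 43.3 + j30.9 Ω
Γ_s = (Z_in − Z_s)/(Z_in + Z_s) = (-31.7 + j30.9)/(118 + j30.9), |Γ_s| = 0.362

|Γ| ≈ 0.362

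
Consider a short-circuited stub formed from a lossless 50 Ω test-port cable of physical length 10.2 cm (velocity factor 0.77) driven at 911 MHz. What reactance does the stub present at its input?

X_in ≈ -35.3 Ω (capacitive)

λ = v/f = 0.77·c / 911 MHz = 0.254 m
βl = 2π·l/λ = 2π × 0.402 = 145°
tan(βl) = -0.705
For a short-circuited stub, Z_in = jZ_0·tan(βl)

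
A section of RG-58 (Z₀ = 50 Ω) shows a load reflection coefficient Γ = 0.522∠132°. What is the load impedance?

Z_L ≈ 18.5 + j19.7 Ω

Z_L = Z_0·(1 + Γ)/(1 − Γ) = 50·(0.651 + j0.388)/(1.35 − j0.388)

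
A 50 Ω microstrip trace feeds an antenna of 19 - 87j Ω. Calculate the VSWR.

Γ = (Z_L − Z_0)/(Z_L + Z_0) = (-31 − j87)/(69 − j87)
|Γ| = 92.4/111 = 0.832
VSWR = (1 + |Γ|)/(1 − |Γ|) = 1.83/0.168

VSWR ≈ 10.9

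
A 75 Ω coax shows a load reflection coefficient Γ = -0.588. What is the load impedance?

Z_L = Z_0·(1 + Γ)/(1 − Γ) = 75·(0.412)/(1.59)

Z_L ≈ 19.5 Ω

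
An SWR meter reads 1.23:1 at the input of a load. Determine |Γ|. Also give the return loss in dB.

|Γ| = (S − 1)/(S + 1) = (1.23 − 1)/(1.23 + 1) = 0.23/2.23
RL = −20·log₁₀|Γ| = −20·log₁₀(0.103)

|Γ| ≈ 0.103; return loss ≈ 19.7 dB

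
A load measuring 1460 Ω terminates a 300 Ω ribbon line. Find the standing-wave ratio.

For a purely resistive load, VSWR = R_L/Z_0 or Z_0/R_L (whichever > 1) = 1460/300

VSWR ≈ 4.87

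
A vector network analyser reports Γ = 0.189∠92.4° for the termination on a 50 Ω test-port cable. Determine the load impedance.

Z_L ≈ 45.9 + j18 Ω

Z_L = Z_0·(1 + Γ)/(1 − Γ) = 50·(0.992 + j0.189)/(1.01 − j0.189)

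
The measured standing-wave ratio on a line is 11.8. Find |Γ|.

|Γ| ≈ 0.844

|Γ| = (S − 1)/(S + 1) = (11.8 − 1)/(11.8 + 1) = 10.8/12.8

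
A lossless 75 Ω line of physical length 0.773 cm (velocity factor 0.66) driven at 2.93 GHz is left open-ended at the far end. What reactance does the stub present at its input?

X_in ≈ -85.7 Ω (capacitive)

λ = v/f = 0.66·c / 2.93 GHz = 0.0676 m
βl = 2π·l/λ = 2π × 0.114 = 41.2°
tan(βl) = 0.875
For an open-ended stub, Z_in = −jZ_0·cot(βl) = −jZ_0/tan(βl)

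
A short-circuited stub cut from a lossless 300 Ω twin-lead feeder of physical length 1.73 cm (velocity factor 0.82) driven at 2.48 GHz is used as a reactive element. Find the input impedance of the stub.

λ = v/f = 0.82·c / 2.48 GHz = 0.0992 m
βl = 2π·l/λ = 2π × 0.174 = 62.8°
tan(βl) = 1.94
For a short-circuited stub, Z_in = jZ_0·tan(βl)

Z_in ≈ +j583 Ω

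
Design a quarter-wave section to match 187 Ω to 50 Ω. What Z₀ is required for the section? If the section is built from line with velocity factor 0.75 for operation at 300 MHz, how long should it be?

Z_qwt = √(Z_0·R_L) = √(50 × 187) = √9350
λ = 0.75·c/f = 0.75 m, so l = λ/4 = 0.188 m

Z_qwt ≈ 96.7 Ω; length ≈ 18.8 cm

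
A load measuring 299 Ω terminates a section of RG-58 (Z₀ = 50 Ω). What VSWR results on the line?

Γ = (299 − 50)/(299 + 50) = 0.713
VSWR = (1 + 0.713)/(1 − 0.713)

VSWR ≈ 5.98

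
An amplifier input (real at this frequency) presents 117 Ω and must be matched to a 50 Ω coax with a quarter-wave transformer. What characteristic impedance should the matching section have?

Z_qwt = √(Z_0·R_L) = √(50 × 117) = √5850

Z_qwt ≈ 76.5 Ω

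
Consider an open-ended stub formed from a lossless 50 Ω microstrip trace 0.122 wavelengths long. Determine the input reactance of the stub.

βl = 2π × 0.122 = 43.9°
tan(βl) = 0.963
For an open-ended stub, Z_in = −jZ_0·cot(βl) = −jZ_0/tan(βl)

X_in ≈ -51.9 Ω (capacitive)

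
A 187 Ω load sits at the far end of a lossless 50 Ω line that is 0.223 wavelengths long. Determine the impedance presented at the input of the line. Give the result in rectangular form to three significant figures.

βl = 2π × 0.223 = 80.3°
tan(βl) = tan(80.3°) = 5.84
Z_in = Z_0·(Z_L + jZ_0·tanβl)/(Z_0 + jZ_L·tanβl)
     = 50·(187 + j292)/(50 + j1090)

Z_in ≈ 13.7 − j7.94 Ω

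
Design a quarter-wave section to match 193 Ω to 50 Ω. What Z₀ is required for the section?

Z_qwt ≈ 98.2 Ω

Z_qwt = √(Z_0·R_L) = √(50 × 193) = √9650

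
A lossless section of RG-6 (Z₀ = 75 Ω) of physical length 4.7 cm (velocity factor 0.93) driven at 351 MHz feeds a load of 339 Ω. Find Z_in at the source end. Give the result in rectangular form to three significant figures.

λ = v/f = 0.93·c / 351 MHz = 0.795 m
βl = 2π·l/λ = 2π × 0.0591 = 21.3°
tan(βl) = tan(21.3°) = 0.39
Z_in = Z_0·(Z_L + jZ_0·tanβl)/(Z_0 + jZ_L·tanβl)
     = 75·(339 + j29.2)/(75 + j132)

Z_in ≈ 95.2 − j138 Ω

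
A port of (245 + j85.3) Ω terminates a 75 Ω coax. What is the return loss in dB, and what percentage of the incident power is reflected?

RL ≈ 4.82 dB; 33% of incident power reflected

Γ = (170 + j85.3)/(320 + j85.3), |Γ| = 0.574
RL = −20·log₁₀(0.574) = 4.82 dB
P_refl/P_inc = |Γ|² = 0.33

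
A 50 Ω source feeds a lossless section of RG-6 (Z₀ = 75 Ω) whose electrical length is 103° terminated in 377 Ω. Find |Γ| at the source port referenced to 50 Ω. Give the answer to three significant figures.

tan(βl) = -4.33
Z_in = Z_0·(Z_L + jZ_0·tanβl)/(Z_0 + jZ_L·tanβl) = 15.7 + j16.6 Ω
Γ_s = (Z_in − Z_s)/(Z_in + Z_s) = (-34.3 + j16.6)/(65.7 + j16.6), |Γ_s| = 0.563

|Γ| ≈ 0.563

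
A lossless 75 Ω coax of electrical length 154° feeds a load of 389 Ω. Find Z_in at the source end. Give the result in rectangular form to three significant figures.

tan(βl) = tan(154°) = -0.488
Z_in = Z_0·(Z_L + jZ_0·tanβl)/(Z_0 + jZ_L·tanβl)
     = 75·(389 − j36.6)/(75 − j190)

Z_in ≈ 65.1 + j128 Ω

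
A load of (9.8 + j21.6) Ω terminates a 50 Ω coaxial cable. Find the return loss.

Γ = (-40.2 + j21.6)/(59.8 + j21.6), |Γ| = 0.718
RL = −20·log₁₀|Γ| = −20·log₁₀(0.718)

RL ≈ 2.88 dB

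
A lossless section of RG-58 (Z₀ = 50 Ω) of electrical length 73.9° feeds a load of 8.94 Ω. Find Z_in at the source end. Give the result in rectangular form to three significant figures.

tan(βl) = tan(73.9°) = 3.46
Z_in = Z_0·(Z_L + jZ_0·tanβl)/(Z_0 + jZ_L·tanβl)
     = 50·(8.94 + j173)/(50 + j31)

Z_in ≈ 84 + j121 Ω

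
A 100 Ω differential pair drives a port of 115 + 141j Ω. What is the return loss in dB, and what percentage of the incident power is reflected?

RL ≈ 5.17 dB; 30.4% of incident power reflected

Γ = (15 + j141)/(215 + j141), |Γ| = 0.551
RL = −20·log₁₀(0.551) = 5.17 dB
P_refl/P_inc = |Γ|² = 0.304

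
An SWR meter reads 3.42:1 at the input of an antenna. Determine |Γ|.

|Γ| ≈ 0.548

|Γ| = (S − 1)/(S + 1) = (3.42 − 1)/(3.42 + 1) = 2.42/4.42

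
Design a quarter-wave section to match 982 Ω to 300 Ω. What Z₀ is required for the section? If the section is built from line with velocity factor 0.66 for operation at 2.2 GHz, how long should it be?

Z_qwt ≈ 543 Ω; length ≈ 2.25 cm

Z_qwt = √(Z_0·R_L) = √(300 × 982) = √294600
λ = 0.66·c/f = 0.09 m, so l = λ/4 = 0.0225 m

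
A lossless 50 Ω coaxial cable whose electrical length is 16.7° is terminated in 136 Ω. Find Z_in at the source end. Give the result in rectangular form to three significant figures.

tan(βl) = tan(16.7°) = 0.3
Z_in = Z_0·(Z_L + jZ_0·tanβl)/(Z_0 + jZ_L·tanβl)
     = 50·(136 + j15)/(50 + j40.8)

Z_in ≈ 89 − j57.6 Ω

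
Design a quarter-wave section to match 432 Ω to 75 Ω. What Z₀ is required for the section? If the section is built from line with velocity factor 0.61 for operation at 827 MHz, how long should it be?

Z_qwt ≈ 180 Ω; length ≈ 5.53 cm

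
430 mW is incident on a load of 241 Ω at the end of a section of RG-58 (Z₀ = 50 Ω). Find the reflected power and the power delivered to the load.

P_reflected ≈ 185 mW; P_delivered ≈ 245 mW

Γ = (241 − 50)/(241 + 50) = 0.656
|Γ|² = 0.431
P_refl = |Γ|²·P_inc = 185 mW, P_del = (1 − |Γ|²)·P_inc = 245 mW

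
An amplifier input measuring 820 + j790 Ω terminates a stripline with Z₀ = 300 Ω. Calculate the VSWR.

Γ = (Z_L − Z_0)/(Z_L + Z_0) = (520 + j790)/(1120 + j790)
|Γ| = 946/1370 = 0.69
VSWR = (1 + |Γ|)/(1 − |Γ|) = 1.69/0.31

VSWR ≈ 5.45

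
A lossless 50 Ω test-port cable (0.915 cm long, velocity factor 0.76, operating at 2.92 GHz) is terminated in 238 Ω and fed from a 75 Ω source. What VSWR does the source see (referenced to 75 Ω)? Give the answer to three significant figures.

λ = v/f = 0.76·c / 2.92 GHz = 0.0781 m
βl = 2π·l/λ = 2π × 0.117 = 42.2°
tan(βl) = 0.906
Z_in = Z_0·(Z_L + jZ_0·tanβl)/(Z_0 + jZ_L·tanβl) = 22.1 − j50 Ω
Γ_s = (Z_in − Z_s)/(Z_in + Z_s) = (-52.9 − j50)/(97.1 − j50), |Γ_s| = 0.667
VSWR = (1 + |Γ_s|)/(1 − |Γ_s|)

VSWR ≈ 5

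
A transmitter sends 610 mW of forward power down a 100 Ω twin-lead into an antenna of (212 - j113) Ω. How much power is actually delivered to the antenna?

P_delivered ≈ 470 mW

|Γ| = |(112 − j113)/(312 − j113)| = 0.479
|Γ|² = 0.23
P_refl = |Γ|²·P_inc = 140 mW, P_del = (1 − |Γ|²)·P_inc = 470 mW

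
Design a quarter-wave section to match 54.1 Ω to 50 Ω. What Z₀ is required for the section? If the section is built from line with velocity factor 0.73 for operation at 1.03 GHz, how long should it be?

Z_qwt = √(Z_0·R_L) = √(50 × 54.1) = √2705
λ = 0.73·c/f = 0.213 m, so l = λ/4 = 0.0532 m

Z_qwt ≈ 52 Ω; length ≈ 5.32 cm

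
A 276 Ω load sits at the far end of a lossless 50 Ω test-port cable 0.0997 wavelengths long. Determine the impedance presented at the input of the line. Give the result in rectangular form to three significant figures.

Z_in ≈ 24.8 − j62.9 Ω

βl = 2π × 0.0997 = 35.9°
tan(βl) = tan(35.9°) = 0.724
Z_in = Z_0·(Z_L + jZ_0·tanβl)/(Z_0 + jZ_L·tanβl)
     = 50·(276 + j36.2)/(50 + j200)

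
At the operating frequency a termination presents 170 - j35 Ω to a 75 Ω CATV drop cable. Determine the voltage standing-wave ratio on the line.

Γ = (Z_L − Z_0)/(Z_L + Z_0) = (95 − j35)/(245 − j35)
|Γ| = 101/247 = 0.409
VSWR = (1 + |Γ|)/(1 − |Γ|) = 1.41/0.591

VSWR ≈ 2.38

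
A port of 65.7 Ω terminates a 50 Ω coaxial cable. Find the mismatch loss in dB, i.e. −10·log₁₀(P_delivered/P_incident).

Γ = (65.7 − 50)/(65.7 + 50) = 0.136
|Γ|² = 0.0184, so P_del/P_inc = 1 − |Γ|² = 0.982
ML = −10·log₁₀(1 − |Γ|²)

mismatch loss ≈ 0.0807 dB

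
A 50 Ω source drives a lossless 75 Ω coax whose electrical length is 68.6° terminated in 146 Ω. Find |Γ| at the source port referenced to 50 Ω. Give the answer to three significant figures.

tan(βl) = 2.55
Z_in = Z_0·(Z_L + jZ_0·tanβl)/(Z_0 + jZ_L·tanβl) = 42.7 − j20.8 Ω
Γ_s = (Z_in − Z_s)/(Z_in + Z_s) = (-7.29 − j20.8)/(92.7 − j20.8), |Γ_s| = 0.232

|Γ| ≈ 0.232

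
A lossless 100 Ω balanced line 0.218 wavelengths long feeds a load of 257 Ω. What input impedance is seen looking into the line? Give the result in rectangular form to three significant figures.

βl = 2π × 0.218 = 78.5°
tan(βl) = tan(78.5°) = 4.91
Z_in = Z_0·(Z_L + jZ_0·tanβl)/(Z_0 + jZ_L·tanβl)
     = 100·(257 + j491)/(100 + j1260)

Z_in ≈ 40.3 − j17.2 Ω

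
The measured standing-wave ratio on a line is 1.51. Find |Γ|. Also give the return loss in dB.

|Γ| = (S − 1)/(S + 1) = (1.51 − 1)/(1.51 + 1) = 0.51/2.51
RL = −20·log₁₀|Γ| = −20·log₁₀(0.203)

|Γ| ≈ 0.203; return loss ≈ 13.8 dB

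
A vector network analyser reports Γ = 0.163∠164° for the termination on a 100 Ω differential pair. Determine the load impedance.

Z_L ≈ 72.6 + j6.71 Ω

Z_L = Z_0·(1 + Γ)/(1 − Γ) = 100·(0.843 + j0.0449)/(1.16 − j0.0449)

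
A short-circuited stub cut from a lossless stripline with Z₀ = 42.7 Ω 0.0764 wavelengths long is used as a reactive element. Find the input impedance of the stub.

Z_in ≈ +j22.2 Ω

βl = 2π × 0.0764 = 27.5°
tan(βl) = 0.521
For a short-circuited stub, Z_in = jZ_0·tan(βl)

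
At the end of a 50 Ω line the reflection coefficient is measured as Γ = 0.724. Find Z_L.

Z_L = Z_0·(1 + Γ)/(1 − Γ) = 50·(1.72)/(0.276)

Z_L ≈ 312 Ω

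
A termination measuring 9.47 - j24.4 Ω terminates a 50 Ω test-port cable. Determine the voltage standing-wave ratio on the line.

VSWR ≈ 6.57

Γ = (Z_L − Z_0)/(Z_L + Z_0) = (-40.53 − j24.4)/(59.47 − j24.4)
|Γ| = 47.3/64.3 = 0.736
VSWR = (1 + |Γ|)/(1 − |Γ|) = 1.74/0.264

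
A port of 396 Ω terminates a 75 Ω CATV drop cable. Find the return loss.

RL ≈ 3.33 dB

Γ = (396 − 75)/(396 + 75) = 0.682
RL = −20·log₁₀|Γ| = −20·log₁₀(0.682)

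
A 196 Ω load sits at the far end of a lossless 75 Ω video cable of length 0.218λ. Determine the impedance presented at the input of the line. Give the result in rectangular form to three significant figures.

Z_in ≈ 29.7 − j13 Ω

βl = 2π × 0.218 = 78.5°
tan(βl) = tan(78.5°) = 4.91
Z_in = Z_0·(Z_L + jZ_0·tanβl)/(Z_0 + jZ_L·tanβl)
     = 75·(196 + j368)/(75 + j962)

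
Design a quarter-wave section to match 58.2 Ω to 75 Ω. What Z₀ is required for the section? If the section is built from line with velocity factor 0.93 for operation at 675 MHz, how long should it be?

Z_qwt ≈ 66.1 Ω; length ≈ 10.3 cm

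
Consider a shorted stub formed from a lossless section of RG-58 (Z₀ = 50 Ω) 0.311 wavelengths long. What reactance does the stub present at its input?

βl = 2π × 0.311 = 112°
tan(βl) = -2.48
For a shorted stub, Z_in = jZ_0·tan(βl)

X_in ≈ -124 Ω (capacitive)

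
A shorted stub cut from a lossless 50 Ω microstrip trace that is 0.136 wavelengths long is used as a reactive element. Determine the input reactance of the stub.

βl = 2π × 0.136 = 49°
tan(βl) = 1.15
For a shorted stub, Z_in = jZ_0·tan(βl)

X_in ≈ 57.4 Ω (inductive)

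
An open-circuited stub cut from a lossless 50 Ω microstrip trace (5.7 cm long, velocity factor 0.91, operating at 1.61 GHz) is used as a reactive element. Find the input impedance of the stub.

Z_in ≈ +j30.1 Ω

λ = v/f = 0.91·c / 1.61 GHz = 0.17 m
βl = 2π·l/λ = 2π × 0.336 = 121°
tan(βl) = -1.66
For an open-circuited stub, Z_in = −jZ_0·cot(βl) = −jZ_0/tan(βl)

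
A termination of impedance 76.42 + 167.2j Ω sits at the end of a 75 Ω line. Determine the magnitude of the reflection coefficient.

|Γ| ≈ 0.741

Γ = (Z_L − Z_0)/(Z_L + Z_0) = (1.42 + j167.2)/(151.4 + j167.2)
|Γ| = 167/226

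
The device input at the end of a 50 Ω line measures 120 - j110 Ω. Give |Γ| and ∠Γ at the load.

Γ = (Z_L − Z_0)/(Z_L + Z_0) = (70 − j110)/(170 − j110)
|Γ| = 130/202 = 0.644

Γ ≈ 0.644 ∠ -24.6°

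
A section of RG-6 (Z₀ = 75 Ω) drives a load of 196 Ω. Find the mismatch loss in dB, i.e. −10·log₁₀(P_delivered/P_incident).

Γ = (196 − 75)/(196 + 75) = 0.446
|Γ|² = 0.199, so P_del/P_inc = 1 − |Γ|² = 0.801
ML = −10·log₁₀(1 − |Γ|²)

mismatch loss ≈ 0.966 dB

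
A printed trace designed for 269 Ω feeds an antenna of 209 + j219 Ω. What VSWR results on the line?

Γ = (Z_L − Z_0)/(Z_L + Z_0) = (-60 + j219)/(478 + j219)
|Γ| = 227/526 = 0.432
VSWR = (1 + |Γ|)/(1 − |Γ|) = 1.43/0.568

VSWR ≈ 2.52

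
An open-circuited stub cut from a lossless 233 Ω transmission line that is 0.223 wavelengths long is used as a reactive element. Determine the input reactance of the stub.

βl = 2π × 0.223 = 80.3°
tan(βl) = 5.84
For an open-circuited stub, Z_in = −jZ_0·cot(βl) = −jZ_0/tan(βl)

X_in ≈ -39.9 Ω (capacitive)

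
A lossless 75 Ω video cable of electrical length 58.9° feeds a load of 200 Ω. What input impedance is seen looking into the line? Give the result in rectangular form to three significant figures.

tan(βl) = tan(58.9°) = 1.66
Z_in = Z_0·(Z_L + jZ_0·tanβl)/(Z_0 + jZ_L·tanβl)
     = 75·(200 + j124)/(75 + j332)

Z_in ≈ 36.5 − j37 Ω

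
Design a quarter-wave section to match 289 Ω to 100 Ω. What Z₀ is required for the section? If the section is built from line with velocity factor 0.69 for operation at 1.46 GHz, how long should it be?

Z_qwt = √(Z_0·R_L) = √(100 × 289) = √28900
λ = 0.69·c/f = 0.142 m, so l = λ/4 = 0.0354 m

Z_qwt ≈ 170 Ω; length ≈ 3.54 cm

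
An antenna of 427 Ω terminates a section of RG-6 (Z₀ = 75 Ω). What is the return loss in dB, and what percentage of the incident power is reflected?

Γ = (427 − 75)/(427 + 75) = 0.701
RL = −20·log₁₀(0.701) = 3.08 dB
P_refl/P_inc = |Γ|² = 0.492

RL ≈ 3.08 dB; 49.2% of incident power reflected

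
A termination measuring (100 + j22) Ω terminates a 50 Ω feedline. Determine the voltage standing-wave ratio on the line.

VSWR ≈ 2.13

Γ = (Z_L − Z_0)/(Z_L + Z_0) = (50 + j22)/(150 + j22)
|Γ| = 54.6/152 = 0.36
VSWR = (1 + |Γ|)/(1 − |Γ|) = 1.36/0.64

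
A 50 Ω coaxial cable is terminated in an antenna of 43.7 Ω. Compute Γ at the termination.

Γ = (Z_L − Z_0)/(Z_L + Z_0) = (43.7 − 50)/(43.7 + 50) = -6.3/93.7

Γ = -0.0672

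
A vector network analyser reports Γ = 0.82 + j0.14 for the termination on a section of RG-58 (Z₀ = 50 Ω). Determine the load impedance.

Z_L ≈ 296 + j269 Ω

Z_L = Z_0·(1 + Γ)/(1 − Γ) = 50·(1.82 + j0.14)/(0.18 − j0.14)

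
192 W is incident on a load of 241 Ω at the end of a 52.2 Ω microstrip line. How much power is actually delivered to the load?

P_delivered ≈ 112 W

Γ = (241 − 52.2)/(241 + 52.2) = 0.644
|Γ|² = 0.415
P_refl = |Γ|²·P_inc = 79.6 W, P_del = (1 − |Γ|²)·P_inc = 112 W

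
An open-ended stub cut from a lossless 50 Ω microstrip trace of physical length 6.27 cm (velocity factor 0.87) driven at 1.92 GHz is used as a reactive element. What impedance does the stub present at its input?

Z_in ≈ +j201 Ω

λ = v/f = 0.87·c / 1.92 GHz = 0.136 m
βl = 2π·l/λ = 2π × 0.461 = 166°
tan(βl) = -0.248
For an open-ended stub, Z_in = −jZ_0·cot(βl) = −jZ_0/tan(βl)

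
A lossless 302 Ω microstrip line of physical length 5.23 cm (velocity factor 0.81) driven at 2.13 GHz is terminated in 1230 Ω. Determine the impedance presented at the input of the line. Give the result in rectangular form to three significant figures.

λ = v/f = 0.81·c / 2.13 GHz = 0.114 m
βl = 2π·l/λ = 2π × 0.458 = 165°
tan(βl) = tan(165°) = -0.267
Z_in = Z_0·(Z_L + jZ_0·tanβl)/(Z_0 + jZ_L·tanβl)
     = 302·(1230 − j80.7)/(302 − j329)

Z_in ≈ 603 + j576 Ω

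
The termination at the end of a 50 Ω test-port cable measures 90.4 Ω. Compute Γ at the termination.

Γ = (Z_L − Z_0)/(Z_L + Z_0) = (90.4 − 50)/(90.4 + 50) = 40.4/140.4

Γ = 0.288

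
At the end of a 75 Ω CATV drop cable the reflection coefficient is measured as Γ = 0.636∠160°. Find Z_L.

Z_L = Z_0·(1 + Γ)/(1 − Γ) = 75·(0.402 + j0.218)/(1.6 − j0.218)

Z_L ≈ 17.2 + j12.6 Ω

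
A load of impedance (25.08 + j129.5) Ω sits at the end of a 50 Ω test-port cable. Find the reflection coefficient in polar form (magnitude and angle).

Γ ≈ 0.881 ∠ 41°

Γ = (Z_L − Z_0)/(Z_L + Z_0) = (-24.92 + j129.5)/(75.08 + j129.5)
|Γ| = 132/150 = 0.881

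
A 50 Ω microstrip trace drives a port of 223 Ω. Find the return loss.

RL ≈ 3.96 dB

Γ = (223 − 50)/(223 + 50) = 0.634
RL = −20·log₁₀|Γ| = −20·log₁₀(0.634)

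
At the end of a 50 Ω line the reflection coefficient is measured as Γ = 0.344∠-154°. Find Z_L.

Z_L = Z_0·(1 + Γ)/(1 − Γ) = 50·(0.691 − j0.151)/(1.31 + j0.151)

Z_L ≈ 25.4 − j8.68 Ω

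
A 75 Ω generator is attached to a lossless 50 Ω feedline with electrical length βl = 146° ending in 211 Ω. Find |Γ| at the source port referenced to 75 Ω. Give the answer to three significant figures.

|Γ| ≈ 0.596

tan(βl) = -0.675
Z_in = Z_0·(Z_L + jZ_0·tanβl)/(Z_0 + jZ_L·tanβl) = 33.7 + j62.3 Ω
Γ_s = (Z_in − Z_s)/(Z_in + Z_s) = (-41.3 + j62.3)/(109 + j62.3), |Γ_s| = 0.596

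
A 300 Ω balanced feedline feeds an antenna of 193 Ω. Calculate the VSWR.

Γ = (193 − 300)/(193 + 300) = -0.217
VSWR = (1 + 0.217)/(1 − 0.217)

VSWR ≈ 1.55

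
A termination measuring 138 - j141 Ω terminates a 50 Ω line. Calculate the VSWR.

Γ = (Z_L − Z_0)/(Z_L + Z_0) = (88 − j141)/(188 − j141)
|Γ| = 166/235 = 0.707
VSWR = (1 + |Γ|)/(1 − |Γ|) = 1.71/0.293

VSWR ≈ 5.83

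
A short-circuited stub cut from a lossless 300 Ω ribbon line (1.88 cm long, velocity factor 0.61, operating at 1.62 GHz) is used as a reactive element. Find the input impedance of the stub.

λ = v/f = 0.61·c / 1.62 GHz = 0.113 m
βl = 2π·l/λ = 2π × 0.166 = 59.9°
tan(βl) = 1.73
For a short-circuited stub, Z_in = jZ_0·tan(βl)

Z_in ≈ +j518 Ω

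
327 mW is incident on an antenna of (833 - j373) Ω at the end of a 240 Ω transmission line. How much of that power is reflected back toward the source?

|Γ| = |(593 − j373)/(1073 − j373)| = 0.617
|Γ|² = 0.38
P_refl = |Γ|²·P_inc = 124 mW, P_del = (1 − |Γ|²)·P_inc = 203 mW

P_reflected ≈ 124 mW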